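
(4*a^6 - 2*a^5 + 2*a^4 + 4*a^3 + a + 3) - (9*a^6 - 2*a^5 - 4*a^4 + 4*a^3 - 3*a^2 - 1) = -5*a^6 + 6*a^4 + 3*a^2 + a + 4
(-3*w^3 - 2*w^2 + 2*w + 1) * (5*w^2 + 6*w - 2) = -15*w^5 - 28*w^4 + 4*w^3 + 21*w^2 + 2*w - 2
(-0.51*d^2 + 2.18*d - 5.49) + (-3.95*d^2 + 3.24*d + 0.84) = -4.46*d^2 + 5.42*d - 4.65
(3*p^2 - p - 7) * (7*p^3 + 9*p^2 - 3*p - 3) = 21*p^5 + 20*p^4 - 67*p^3 - 69*p^2 + 24*p + 21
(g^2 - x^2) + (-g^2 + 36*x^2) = 35*x^2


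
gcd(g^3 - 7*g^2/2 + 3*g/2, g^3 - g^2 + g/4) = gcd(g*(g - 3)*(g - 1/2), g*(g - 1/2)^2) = g^2 - g/2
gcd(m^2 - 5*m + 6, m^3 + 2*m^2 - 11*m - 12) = m - 3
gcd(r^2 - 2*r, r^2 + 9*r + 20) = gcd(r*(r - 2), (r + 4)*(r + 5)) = 1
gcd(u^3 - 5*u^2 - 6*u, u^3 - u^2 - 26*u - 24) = u^2 - 5*u - 6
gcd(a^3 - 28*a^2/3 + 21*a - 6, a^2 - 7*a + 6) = a - 6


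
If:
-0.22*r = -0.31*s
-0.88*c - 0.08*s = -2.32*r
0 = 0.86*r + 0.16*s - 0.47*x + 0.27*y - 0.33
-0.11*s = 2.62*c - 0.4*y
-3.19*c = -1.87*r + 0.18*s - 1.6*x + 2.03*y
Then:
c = -0.13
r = -0.05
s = -0.04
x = -1.31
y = -0.87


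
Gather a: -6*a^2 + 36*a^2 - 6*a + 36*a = 30*a^2 + 30*a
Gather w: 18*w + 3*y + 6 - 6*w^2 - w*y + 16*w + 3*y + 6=-6*w^2 + w*(34 - y) + 6*y + 12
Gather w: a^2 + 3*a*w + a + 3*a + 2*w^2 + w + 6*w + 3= a^2 + 4*a + 2*w^2 + w*(3*a + 7) + 3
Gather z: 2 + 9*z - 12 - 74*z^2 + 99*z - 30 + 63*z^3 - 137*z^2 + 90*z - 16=63*z^3 - 211*z^2 + 198*z - 56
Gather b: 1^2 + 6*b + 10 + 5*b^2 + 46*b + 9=5*b^2 + 52*b + 20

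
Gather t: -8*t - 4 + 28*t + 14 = 20*t + 10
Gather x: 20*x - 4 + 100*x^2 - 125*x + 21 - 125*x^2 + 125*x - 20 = -25*x^2 + 20*x - 3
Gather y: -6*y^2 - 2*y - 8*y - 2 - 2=-6*y^2 - 10*y - 4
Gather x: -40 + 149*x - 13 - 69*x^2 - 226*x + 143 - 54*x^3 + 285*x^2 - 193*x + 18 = -54*x^3 + 216*x^2 - 270*x + 108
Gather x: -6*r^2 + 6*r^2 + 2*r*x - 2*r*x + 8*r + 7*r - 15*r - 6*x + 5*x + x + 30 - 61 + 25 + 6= 0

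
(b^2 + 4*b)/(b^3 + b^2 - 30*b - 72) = b/(b^2 - 3*b - 18)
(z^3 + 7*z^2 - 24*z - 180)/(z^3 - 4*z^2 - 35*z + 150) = (z + 6)/(z - 5)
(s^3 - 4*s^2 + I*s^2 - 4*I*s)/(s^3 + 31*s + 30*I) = s*(s - 4)/(s^2 - I*s + 30)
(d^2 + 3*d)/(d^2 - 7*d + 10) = d*(d + 3)/(d^2 - 7*d + 10)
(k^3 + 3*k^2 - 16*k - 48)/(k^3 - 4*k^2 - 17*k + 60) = (k^2 - k - 12)/(k^2 - 8*k + 15)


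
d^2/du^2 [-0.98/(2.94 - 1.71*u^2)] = (17.193708*u^2 + 9.853704)/(1.71*u^2 - 2.94)^3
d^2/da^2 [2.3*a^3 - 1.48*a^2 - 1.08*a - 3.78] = 13.8*a - 2.96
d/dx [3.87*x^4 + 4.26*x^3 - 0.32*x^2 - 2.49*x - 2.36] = 15.48*x^3 + 12.78*x^2 - 0.64*x - 2.49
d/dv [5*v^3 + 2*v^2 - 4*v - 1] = 15*v^2 + 4*v - 4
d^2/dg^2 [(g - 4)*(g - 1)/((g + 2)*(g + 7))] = 4*(-7*g^3 - 15*g^2 + 159*g + 547)/(g^6 + 27*g^5 + 285*g^4 + 1485*g^3 + 3990*g^2 + 5292*g + 2744)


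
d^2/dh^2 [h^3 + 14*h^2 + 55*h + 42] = 6*h + 28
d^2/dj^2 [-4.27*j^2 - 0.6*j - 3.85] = -8.54000000000000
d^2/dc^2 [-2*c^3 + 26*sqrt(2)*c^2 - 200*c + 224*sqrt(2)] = -12*c + 52*sqrt(2)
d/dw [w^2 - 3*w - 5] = 2*w - 3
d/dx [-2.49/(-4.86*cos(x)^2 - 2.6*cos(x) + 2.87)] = (24.2028*cos(x) + 6.474)*sin(x)/(4.86*cos(x)^2 + 2.6*cos(x) - 2.87)^2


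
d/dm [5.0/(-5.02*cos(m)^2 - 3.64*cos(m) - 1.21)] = -(50.2*cos(m) + 18.2)*sin(m)/(5.02*cos(m)^2 + 3.64*cos(m) + 1.21)^2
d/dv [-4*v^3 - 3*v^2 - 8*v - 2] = -12*v^2 - 6*v - 8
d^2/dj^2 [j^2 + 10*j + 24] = 2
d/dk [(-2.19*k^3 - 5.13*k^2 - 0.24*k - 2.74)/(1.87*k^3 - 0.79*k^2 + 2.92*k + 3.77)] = (-1.77635683940025e-15*k^5 + 11.3232*k^4 - 11.892*k^3 - 24.5667*k^2 - 43.0094*k + 7.096)/(3.4969*k^6 - 2.9546*k^5 + 11.5449*k^4 + 9.4862*k^3 + 2.5698*k^2 + 22.0168*k + 14.2129)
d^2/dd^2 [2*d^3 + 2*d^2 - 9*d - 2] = 12*d + 4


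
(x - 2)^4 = x^4 - 8*x^3 + 24*x^2 - 32*x + 16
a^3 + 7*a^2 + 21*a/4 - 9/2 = (a - 1/2)*(a + 3/2)*(a + 6)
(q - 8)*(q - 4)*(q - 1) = q^3 - 13*q^2 + 44*q - 32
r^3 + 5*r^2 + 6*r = r*(r + 2)*(r + 3)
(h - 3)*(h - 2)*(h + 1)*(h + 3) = h^4 - h^3 - 11*h^2 + 9*h + 18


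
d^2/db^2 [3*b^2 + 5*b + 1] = 6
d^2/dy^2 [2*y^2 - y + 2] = 4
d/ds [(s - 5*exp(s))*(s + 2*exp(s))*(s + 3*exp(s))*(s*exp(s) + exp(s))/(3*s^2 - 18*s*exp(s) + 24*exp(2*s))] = (s^6 + 3*s^5 - 65*s^4*exp(2*s) - 18*s^4*exp(s) + s^4 + 108*s^3*exp(3*s) - 33*s^3*exp(2*s) - 12*s^3*exp(s) + 388*s^2*exp(4*s) + 252*s^2*exp(3*s) + 43*s^2*exp(2*s) - 480*s*exp(5*s) + 84*s*exp(4*s) + 60*s*exp(3*s) - 720*exp(5*s) - 332*exp(4*s))*exp(s)/(3*(s^4 - 12*s^3*exp(s) + 52*s^2*exp(2*s) - 96*s*exp(3*s) + 64*exp(4*s)))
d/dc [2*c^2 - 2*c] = 4*c - 2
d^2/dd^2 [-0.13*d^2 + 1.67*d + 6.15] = -0.260000000000000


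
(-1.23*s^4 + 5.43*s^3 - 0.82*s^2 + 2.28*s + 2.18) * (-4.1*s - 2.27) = 5.043*s^5 - 19.4709*s^4 - 8.9641*s^3 - 7.4866*s^2 - 14.1136*s - 4.9486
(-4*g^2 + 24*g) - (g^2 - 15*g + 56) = -5*g^2 + 39*g - 56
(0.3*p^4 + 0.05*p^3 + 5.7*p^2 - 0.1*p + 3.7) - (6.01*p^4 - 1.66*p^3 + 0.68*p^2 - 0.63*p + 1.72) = -5.71*p^4 + 1.71*p^3 + 5.02*p^2 + 0.53*p + 1.98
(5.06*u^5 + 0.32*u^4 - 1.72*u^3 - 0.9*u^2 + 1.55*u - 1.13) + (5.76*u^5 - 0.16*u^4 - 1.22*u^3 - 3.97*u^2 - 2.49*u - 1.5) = 10.82*u^5 + 0.16*u^4 - 2.94*u^3 - 4.87*u^2 - 0.94*u - 2.63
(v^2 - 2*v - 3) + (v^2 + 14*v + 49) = 2*v^2 + 12*v + 46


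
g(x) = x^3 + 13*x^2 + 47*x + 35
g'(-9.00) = 56.00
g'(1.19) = 82.19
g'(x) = 3*x^2 + 26*x + 47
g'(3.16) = 159.12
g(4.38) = 574.28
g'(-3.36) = -6.49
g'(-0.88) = 26.44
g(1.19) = 111.02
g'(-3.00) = -4.00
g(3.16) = 344.89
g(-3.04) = -15.83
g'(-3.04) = -4.32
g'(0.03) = 47.78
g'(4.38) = 218.43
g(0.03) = 36.42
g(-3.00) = -16.00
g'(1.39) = 88.94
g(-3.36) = -14.09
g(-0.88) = 3.03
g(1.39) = 128.13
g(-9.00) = -64.00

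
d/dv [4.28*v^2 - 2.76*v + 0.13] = 8.56*v - 2.76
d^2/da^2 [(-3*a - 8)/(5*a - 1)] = -430/(5*a - 1)^3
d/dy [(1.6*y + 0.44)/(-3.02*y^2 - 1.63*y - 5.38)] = (4.832*y^2 + 2.6576*y - 7.8908)/(9.1204*y^4 + 9.8452*y^3 + 35.1521*y^2 + 17.5388*y + 28.9444)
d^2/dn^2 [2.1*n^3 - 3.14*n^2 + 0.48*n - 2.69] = 12.6*n - 6.28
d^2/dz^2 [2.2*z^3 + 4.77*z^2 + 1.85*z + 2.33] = 13.2*z + 9.54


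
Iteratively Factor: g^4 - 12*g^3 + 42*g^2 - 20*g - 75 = (g + 1)*(g^3 - 13*g^2 + 55*g - 75) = (g - 5)*(g + 1)*(g^2 - 8*g + 15) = (g - 5)^2*(g + 1)*(g - 3)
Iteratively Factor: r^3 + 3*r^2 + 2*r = (r + 2)*(r^2 + r) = r*(r + 2)*(r + 1)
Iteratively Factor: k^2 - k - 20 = (k - 5)*(k + 4)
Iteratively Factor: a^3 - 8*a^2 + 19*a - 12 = (a - 1)*(a^2 - 7*a + 12) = (a - 3)*(a - 1)*(a - 4)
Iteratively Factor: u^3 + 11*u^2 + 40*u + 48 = (u + 3)*(u^2 + 8*u + 16) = (u + 3)*(u + 4)*(u + 4)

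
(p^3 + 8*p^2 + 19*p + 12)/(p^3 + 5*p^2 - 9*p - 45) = (p^2 + 5*p + 4)/(p^2 + 2*p - 15)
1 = 1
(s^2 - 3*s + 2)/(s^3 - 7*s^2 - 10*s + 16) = (s - 2)/(s^2 - 6*s - 16)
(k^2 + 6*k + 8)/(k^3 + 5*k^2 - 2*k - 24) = (k + 2)/(k^2 + k - 6)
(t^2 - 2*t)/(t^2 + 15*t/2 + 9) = 2*t*(t - 2)/(2*t^2 + 15*t + 18)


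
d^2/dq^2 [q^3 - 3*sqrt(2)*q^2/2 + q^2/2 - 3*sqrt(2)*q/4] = 6*q - 3*sqrt(2) + 1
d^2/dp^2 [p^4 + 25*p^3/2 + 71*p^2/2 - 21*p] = 12*p^2 + 75*p + 71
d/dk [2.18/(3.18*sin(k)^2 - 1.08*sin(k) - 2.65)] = (2.3544 - 13.8648*sin(k))*cos(k)/(-3.18*sin(k)^2 + 1.08*sin(k) + 2.65)^2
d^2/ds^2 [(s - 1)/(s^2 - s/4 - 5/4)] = 8*((1 - s)*(8*s - 1)^2 + (5 - 12*s)*(-4*s^2 + s + 5))/(-4*s^2 + s + 5)^3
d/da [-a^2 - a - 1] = -2*a - 1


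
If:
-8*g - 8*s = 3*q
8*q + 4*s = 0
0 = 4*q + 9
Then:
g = -117/32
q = -9/4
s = 9/2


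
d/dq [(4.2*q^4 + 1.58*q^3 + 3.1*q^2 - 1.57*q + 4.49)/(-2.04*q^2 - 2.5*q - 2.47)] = (-17.136*q^5 - 34.7232*q^4 - 49.396*q^3 - 22.6606*q^2 + 3.0052*q + 15.1029)/(4.1616*q^4 + 10.2*q^3 + 16.3276*q^2 + 12.35*q + 6.1009)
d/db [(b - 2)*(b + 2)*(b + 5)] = 3*b^2 + 10*b - 4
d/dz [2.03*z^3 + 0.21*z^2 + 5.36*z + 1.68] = 6.09*z^2 + 0.42*z + 5.36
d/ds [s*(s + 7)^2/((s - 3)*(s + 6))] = (s^4 + 6*s^3 - 61*s^2 - 504*s - 882)/(s^4 + 6*s^3 - 27*s^2 - 108*s + 324)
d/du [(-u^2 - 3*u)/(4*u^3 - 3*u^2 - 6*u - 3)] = (4*u^4 + 24*u^3 - 3*u^2 + 6*u + 9)/(16*u^6 - 24*u^5 - 39*u^4 + 12*u^3 + 54*u^2 + 36*u + 9)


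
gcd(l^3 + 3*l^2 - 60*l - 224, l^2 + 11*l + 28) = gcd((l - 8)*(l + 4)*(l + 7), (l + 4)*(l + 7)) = l^2 + 11*l + 28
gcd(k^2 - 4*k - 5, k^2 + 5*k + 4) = k + 1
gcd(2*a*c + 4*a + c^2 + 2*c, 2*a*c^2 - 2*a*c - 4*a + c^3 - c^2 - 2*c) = 2*a + c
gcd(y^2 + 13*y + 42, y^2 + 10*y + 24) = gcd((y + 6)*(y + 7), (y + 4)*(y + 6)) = y + 6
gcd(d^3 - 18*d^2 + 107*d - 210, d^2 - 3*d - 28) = d - 7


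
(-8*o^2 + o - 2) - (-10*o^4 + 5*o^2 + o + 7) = 10*o^4 - 13*o^2 - 9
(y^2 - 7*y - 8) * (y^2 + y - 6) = y^4 - 6*y^3 - 21*y^2 + 34*y + 48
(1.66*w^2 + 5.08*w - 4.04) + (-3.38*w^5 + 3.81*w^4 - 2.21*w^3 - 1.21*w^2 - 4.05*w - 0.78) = -3.38*w^5 + 3.81*w^4 - 2.21*w^3 + 0.45*w^2 + 1.03*w - 4.82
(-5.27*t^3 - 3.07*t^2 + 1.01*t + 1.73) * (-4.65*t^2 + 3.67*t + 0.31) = 24.5055*t^5 - 5.0654*t^4 - 17.5971*t^3 - 5.2895*t^2 + 6.6622*t + 0.5363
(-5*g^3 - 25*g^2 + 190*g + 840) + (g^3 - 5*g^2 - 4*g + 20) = -4*g^3 - 30*g^2 + 186*g + 860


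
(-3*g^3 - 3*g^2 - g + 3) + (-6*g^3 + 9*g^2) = -9*g^3 + 6*g^2 - g + 3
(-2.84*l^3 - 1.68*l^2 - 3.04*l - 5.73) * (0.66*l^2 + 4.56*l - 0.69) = -1.8744*l^5 - 14.0592*l^4 - 7.7076*l^3 - 16.485*l^2 - 24.0312*l + 3.9537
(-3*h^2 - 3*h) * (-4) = 12*h^2 + 12*h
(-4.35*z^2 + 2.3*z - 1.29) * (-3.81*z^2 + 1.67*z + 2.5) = 16.5735*z^4 - 16.0275*z^3 - 2.1191*z^2 + 3.5957*z - 3.225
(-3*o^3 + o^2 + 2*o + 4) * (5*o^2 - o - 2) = -15*o^5 + 8*o^4 + 15*o^3 + 16*o^2 - 8*o - 8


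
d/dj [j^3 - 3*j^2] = 3*j*(j - 2)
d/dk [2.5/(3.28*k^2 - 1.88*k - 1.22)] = (4.7 - 16.4*k)/(-3.28*k^2 + 1.88*k + 1.22)^2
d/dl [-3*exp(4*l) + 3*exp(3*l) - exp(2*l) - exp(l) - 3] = (-12*exp(3*l) + 9*exp(2*l) - 2*exp(l) - 1)*exp(l)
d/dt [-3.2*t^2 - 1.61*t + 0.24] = -6.4*t - 1.61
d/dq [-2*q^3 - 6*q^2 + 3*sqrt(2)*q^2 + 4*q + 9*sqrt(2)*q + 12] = -6*q^2 - 12*q + 6*sqrt(2)*q + 4 + 9*sqrt(2)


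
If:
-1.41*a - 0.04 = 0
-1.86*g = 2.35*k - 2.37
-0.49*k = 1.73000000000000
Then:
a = -0.03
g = 5.73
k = -3.53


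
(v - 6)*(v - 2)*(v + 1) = v^3 - 7*v^2 + 4*v + 12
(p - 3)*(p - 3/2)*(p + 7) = p^3 + 5*p^2/2 - 27*p + 63/2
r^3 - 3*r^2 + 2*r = r*(r - 2)*(r - 1)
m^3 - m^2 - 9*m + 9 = (m - 3)*(m - 1)*(m + 3)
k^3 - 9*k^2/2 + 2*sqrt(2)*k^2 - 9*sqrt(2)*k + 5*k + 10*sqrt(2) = (k - 5/2)*(k - 2)*(k + 2*sqrt(2))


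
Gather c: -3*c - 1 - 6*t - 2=-3*c - 6*t - 3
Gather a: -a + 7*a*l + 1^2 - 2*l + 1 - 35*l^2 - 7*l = a*(7*l - 1) - 35*l^2 - 9*l + 2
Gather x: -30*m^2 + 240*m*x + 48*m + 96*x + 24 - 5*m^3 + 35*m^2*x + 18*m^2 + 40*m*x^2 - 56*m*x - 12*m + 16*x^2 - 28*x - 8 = -5*m^3 - 12*m^2 + 36*m + x^2*(40*m + 16) + x*(35*m^2 + 184*m + 68) + 16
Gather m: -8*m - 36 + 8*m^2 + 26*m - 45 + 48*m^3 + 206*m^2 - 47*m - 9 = 48*m^3 + 214*m^2 - 29*m - 90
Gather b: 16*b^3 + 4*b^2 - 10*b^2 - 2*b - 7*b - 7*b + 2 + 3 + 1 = 16*b^3 - 6*b^2 - 16*b + 6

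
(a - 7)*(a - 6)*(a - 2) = a^3 - 15*a^2 + 68*a - 84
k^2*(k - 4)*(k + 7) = k^4 + 3*k^3 - 28*k^2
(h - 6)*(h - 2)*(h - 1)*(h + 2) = h^4 - 7*h^3 + 2*h^2 + 28*h - 24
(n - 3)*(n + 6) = n^2 + 3*n - 18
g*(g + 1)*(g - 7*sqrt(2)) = g^3 - 7*sqrt(2)*g^2 + g^2 - 7*sqrt(2)*g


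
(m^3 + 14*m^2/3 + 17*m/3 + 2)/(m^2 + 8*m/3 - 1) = (3*m^2 + 5*m + 2)/(3*m - 1)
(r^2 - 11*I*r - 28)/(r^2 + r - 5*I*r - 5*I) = (r^2 - 11*I*r - 28)/(r^2 + r - 5*I*r - 5*I)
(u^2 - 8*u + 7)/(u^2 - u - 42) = (u - 1)/(u + 6)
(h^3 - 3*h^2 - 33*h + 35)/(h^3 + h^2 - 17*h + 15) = (h - 7)/(h - 3)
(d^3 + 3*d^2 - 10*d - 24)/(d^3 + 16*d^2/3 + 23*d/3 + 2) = 3*(d^2 + d - 12)/(3*d^2 + 10*d + 3)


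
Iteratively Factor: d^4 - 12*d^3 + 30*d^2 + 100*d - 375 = (d - 5)*(d^3 - 7*d^2 - 5*d + 75) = (d - 5)*(d + 3)*(d^2 - 10*d + 25) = (d - 5)^2*(d + 3)*(d - 5)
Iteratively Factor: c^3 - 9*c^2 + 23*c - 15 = (c - 1)*(c^2 - 8*c + 15) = (c - 5)*(c - 1)*(c - 3)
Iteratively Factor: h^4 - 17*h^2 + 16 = (h - 1)*(h^3 + h^2 - 16*h - 16) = (h - 1)*(h + 1)*(h^2 - 16) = (h - 1)*(h + 1)*(h + 4)*(h - 4)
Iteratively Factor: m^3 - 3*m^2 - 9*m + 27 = (m + 3)*(m^2 - 6*m + 9) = (m - 3)*(m + 3)*(m - 3)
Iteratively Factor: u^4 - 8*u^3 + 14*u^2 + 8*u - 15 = (u - 5)*(u^3 - 3*u^2 - u + 3) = (u - 5)*(u - 3)*(u^2 - 1) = (u - 5)*(u - 3)*(u - 1)*(u + 1)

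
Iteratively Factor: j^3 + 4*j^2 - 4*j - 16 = (j - 2)*(j^2 + 6*j + 8) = (j - 2)*(j + 2)*(j + 4)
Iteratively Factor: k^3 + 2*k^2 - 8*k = (k)*(k^2 + 2*k - 8) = k*(k + 4)*(k - 2)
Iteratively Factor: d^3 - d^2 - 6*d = (d)*(d^2 - d - 6) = d*(d - 3)*(d + 2)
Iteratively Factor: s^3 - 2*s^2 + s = (s - 1)*(s^2 - s) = (s - 1)^2*(s)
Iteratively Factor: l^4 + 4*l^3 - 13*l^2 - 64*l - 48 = (l + 4)*(l^3 - 13*l - 12) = (l + 1)*(l + 4)*(l^2 - l - 12) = (l + 1)*(l + 3)*(l + 4)*(l - 4)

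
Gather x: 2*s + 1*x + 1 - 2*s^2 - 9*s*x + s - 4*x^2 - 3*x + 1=-2*s^2 + 3*s - 4*x^2 + x*(-9*s - 2) + 2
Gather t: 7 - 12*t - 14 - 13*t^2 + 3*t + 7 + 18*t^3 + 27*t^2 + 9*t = 18*t^3 + 14*t^2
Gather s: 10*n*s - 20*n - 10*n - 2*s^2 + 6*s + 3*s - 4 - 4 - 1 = -30*n - 2*s^2 + s*(10*n + 9) - 9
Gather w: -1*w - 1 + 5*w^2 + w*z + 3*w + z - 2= 5*w^2 + w*(z + 2) + z - 3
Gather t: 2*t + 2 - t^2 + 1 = -t^2 + 2*t + 3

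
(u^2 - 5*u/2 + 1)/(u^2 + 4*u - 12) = (u - 1/2)/(u + 6)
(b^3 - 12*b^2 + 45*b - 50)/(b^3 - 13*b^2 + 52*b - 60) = (b - 5)/(b - 6)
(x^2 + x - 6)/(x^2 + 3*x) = (x - 2)/x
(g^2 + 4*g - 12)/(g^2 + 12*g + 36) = (g - 2)/(g + 6)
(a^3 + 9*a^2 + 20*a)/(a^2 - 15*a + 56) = a*(a^2 + 9*a + 20)/(a^2 - 15*a + 56)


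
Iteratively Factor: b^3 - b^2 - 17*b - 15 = (b + 3)*(b^2 - 4*b - 5) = (b - 5)*(b + 3)*(b + 1)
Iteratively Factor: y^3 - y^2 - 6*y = (y)*(y^2 - y - 6) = y*(y - 3)*(y + 2)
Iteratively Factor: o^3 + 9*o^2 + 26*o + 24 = (o + 4)*(o^2 + 5*o + 6) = (o + 3)*(o + 4)*(o + 2)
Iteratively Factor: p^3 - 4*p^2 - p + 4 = (p - 1)*(p^2 - 3*p - 4) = (p - 1)*(p + 1)*(p - 4)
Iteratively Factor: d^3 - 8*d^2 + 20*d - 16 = (d - 2)*(d^2 - 6*d + 8) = (d - 4)*(d - 2)*(d - 2)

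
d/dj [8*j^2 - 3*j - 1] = 16*j - 3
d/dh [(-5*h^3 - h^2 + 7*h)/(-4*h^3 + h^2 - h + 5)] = (-9*h^4 + 66*h^3 - 81*h^2 - 10*h + 35)/(16*h^6 - 8*h^5 + 9*h^4 - 42*h^3 + 11*h^2 - 10*h + 25)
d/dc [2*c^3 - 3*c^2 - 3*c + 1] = 6*c^2 - 6*c - 3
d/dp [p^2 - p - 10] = 2*p - 1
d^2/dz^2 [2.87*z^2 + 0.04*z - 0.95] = 5.74000000000000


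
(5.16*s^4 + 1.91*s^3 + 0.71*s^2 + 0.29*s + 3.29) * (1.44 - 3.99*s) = -20.5884*s^5 - 0.1905*s^4 - 0.0825*s^3 - 0.1347*s^2 - 12.7095*s + 4.7376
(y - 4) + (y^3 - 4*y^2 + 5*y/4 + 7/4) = y^3 - 4*y^2 + 9*y/4 - 9/4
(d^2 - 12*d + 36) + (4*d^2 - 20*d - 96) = 5*d^2 - 32*d - 60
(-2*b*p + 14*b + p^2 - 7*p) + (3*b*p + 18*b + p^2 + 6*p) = b*p + 32*b + 2*p^2 - p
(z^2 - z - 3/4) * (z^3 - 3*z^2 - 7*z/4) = z^5 - 4*z^4 + z^3/2 + 4*z^2 + 21*z/16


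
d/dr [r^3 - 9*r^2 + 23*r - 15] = 3*r^2 - 18*r + 23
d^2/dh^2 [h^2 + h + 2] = 2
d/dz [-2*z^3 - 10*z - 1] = -6*z^2 - 10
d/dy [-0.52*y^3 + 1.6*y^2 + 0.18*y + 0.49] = -1.56*y^2 + 3.2*y + 0.18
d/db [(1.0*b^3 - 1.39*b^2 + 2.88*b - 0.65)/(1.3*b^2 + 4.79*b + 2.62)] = (1.3*b^4 + 9.58*b^3 - 2.5421*b^2 - 5.5936*b + 10.6591)/(1.69*b^4 + 12.454*b^3 + 29.7561*b^2 + 25.0996*b + 6.8644)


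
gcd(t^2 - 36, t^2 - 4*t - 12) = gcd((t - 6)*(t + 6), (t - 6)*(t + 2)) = t - 6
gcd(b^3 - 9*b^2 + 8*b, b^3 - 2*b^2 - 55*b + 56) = b^2 - 9*b + 8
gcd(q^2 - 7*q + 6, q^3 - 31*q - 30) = q - 6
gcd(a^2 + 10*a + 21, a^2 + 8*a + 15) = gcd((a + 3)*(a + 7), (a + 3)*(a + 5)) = a + 3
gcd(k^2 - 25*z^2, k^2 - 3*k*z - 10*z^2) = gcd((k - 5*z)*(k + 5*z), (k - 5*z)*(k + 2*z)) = -k + 5*z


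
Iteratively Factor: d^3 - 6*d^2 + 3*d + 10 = (d - 2)*(d^2 - 4*d - 5) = (d - 5)*(d - 2)*(d + 1)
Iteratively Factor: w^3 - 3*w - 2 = (w + 1)*(w^2 - w - 2) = (w - 2)*(w + 1)*(w + 1)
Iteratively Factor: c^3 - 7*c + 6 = (c - 1)*(c^2 + c - 6) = (c - 2)*(c - 1)*(c + 3)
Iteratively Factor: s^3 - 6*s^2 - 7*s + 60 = (s + 3)*(s^2 - 9*s + 20) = (s - 4)*(s + 3)*(s - 5)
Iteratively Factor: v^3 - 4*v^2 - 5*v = (v - 5)*(v^2 + v) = v*(v - 5)*(v + 1)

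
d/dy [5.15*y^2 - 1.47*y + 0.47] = 10.3*y - 1.47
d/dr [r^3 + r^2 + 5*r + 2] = 3*r^2 + 2*r + 5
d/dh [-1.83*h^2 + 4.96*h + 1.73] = 4.96 - 3.66*h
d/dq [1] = 0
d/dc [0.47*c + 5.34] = 0.470000000000000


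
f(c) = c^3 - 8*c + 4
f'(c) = 3*c^2 - 8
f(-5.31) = -103.24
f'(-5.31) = 76.59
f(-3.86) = -22.63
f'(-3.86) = 36.70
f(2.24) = -2.68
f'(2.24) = 7.05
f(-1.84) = 12.49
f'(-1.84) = 2.16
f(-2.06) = 11.74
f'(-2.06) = 4.73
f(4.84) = 78.66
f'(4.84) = 62.28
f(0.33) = 1.40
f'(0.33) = -7.67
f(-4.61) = -57.09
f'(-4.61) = 55.76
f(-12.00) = -1628.00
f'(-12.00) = 424.00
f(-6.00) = -164.00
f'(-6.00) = 100.00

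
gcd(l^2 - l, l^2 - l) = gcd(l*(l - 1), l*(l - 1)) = l^2 - l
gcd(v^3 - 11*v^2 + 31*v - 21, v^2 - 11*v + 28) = v - 7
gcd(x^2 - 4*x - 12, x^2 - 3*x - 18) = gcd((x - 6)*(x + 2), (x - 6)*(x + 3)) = x - 6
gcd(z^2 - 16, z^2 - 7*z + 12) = z - 4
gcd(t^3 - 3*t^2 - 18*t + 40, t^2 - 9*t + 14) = t - 2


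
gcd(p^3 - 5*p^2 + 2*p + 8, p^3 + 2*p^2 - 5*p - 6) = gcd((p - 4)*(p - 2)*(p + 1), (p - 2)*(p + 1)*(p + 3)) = p^2 - p - 2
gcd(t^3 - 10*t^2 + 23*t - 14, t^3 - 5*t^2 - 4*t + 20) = t - 2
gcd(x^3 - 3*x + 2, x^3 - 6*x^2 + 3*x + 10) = 1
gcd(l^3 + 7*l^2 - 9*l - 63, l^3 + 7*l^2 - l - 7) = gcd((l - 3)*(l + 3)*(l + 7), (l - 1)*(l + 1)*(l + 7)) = l + 7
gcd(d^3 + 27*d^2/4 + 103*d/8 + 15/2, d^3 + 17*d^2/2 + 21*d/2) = d + 3/2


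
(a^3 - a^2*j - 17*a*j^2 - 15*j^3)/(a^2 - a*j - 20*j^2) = (a^2 + 4*a*j + 3*j^2)/(a + 4*j)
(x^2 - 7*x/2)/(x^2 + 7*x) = (x - 7/2)/(x + 7)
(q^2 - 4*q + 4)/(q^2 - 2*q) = (q - 2)/q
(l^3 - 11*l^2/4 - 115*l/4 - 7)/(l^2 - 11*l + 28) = (l^2 + 17*l/4 + 1)/(l - 4)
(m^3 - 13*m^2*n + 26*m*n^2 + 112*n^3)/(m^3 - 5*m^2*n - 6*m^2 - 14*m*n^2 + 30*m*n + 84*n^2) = (m - 8*n)/(m - 6)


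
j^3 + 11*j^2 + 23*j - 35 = (j - 1)*(j + 5)*(j + 7)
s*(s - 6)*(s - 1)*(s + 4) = s^4 - 3*s^3 - 22*s^2 + 24*s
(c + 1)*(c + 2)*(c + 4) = c^3 + 7*c^2 + 14*c + 8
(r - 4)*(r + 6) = r^2 + 2*r - 24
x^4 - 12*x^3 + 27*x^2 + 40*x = x*(x - 8)*(x - 5)*(x + 1)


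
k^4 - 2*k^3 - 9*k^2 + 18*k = k*(k - 3)*(k - 2)*(k + 3)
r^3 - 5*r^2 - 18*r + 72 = (r - 6)*(r - 3)*(r + 4)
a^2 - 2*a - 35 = (a - 7)*(a + 5)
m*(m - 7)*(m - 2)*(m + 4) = m^4 - 5*m^3 - 22*m^2 + 56*m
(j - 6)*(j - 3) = j^2 - 9*j + 18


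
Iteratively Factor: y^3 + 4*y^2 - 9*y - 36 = (y - 3)*(y^2 + 7*y + 12) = (y - 3)*(y + 3)*(y + 4)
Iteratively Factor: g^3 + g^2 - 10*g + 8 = (g - 2)*(g^2 + 3*g - 4) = (g - 2)*(g - 1)*(g + 4)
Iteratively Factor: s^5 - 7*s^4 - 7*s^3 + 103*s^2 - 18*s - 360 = (s - 4)*(s^4 - 3*s^3 - 19*s^2 + 27*s + 90) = (s - 4)*(s - 3)*(s^3 - 19*s - 30) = (s - 4)*(s - 3)*(s + 3)*(s^2 - 3*s - 10) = (s - 5)*(s - 4)*(s - 3)*(s + 3)*(s + 2)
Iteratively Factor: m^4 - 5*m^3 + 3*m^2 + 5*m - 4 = (m - 1)*(m^3 - 4*m^2 - m + 4) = (m - 1)^2*(m^2 - 3*m - 4) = (m - 1)^2*(m + 1)*(m - 4)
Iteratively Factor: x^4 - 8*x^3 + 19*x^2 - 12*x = (x - 4)*(x^3 - 4*x^2 + 3*x) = x*(x - 4)*(x^2 - 4*x + 3) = x*(x - 4)*(x - 3)*(x - 1)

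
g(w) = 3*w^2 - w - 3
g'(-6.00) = -37.00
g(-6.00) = 111.00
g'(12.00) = 71.00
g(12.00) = 417.00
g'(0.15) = -0.10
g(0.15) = -3.08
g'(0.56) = 2.36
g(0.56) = -2.62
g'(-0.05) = -1.30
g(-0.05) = -2.94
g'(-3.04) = -19.24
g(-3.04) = 27.76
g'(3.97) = 22.82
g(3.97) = 40.31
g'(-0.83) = -5.98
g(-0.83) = -0.10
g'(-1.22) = -8.32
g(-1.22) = 2.69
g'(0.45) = 1.70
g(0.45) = -2.84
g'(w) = 6*w - 1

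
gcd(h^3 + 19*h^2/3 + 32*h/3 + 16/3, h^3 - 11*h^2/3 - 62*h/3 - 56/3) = h + 4/3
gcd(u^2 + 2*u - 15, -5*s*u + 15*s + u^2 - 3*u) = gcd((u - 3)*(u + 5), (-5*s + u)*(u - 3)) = u - 3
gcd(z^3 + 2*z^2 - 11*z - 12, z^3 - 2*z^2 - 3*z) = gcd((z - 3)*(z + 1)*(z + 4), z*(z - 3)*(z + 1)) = z^2 - 2*z - 3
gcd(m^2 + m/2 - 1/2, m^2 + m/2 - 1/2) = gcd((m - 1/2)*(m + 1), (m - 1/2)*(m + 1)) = m^2 + m/2 - 1/2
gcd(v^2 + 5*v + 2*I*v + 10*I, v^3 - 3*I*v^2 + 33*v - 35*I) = 1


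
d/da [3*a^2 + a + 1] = 6*a + 1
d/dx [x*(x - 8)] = 2*x - 8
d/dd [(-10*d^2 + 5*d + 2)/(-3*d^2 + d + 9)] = (5*d^2 - 168*d + 43)/(9*d^4 - 6*d^3 - 53*d^2 + 18*d + 81)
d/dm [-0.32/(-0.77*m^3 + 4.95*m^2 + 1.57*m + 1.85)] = (-0.7392*m^2 + 3.168*m + 0.5024)/(-0.77*m^3 + 4.95*m^2 + 1.57*m + 1.85)^2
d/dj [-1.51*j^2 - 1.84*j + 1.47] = -3.02*j - 1.84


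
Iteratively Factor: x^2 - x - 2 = (x + 1)*(x - 2)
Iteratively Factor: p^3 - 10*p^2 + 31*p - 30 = (p - 3)*(p^2 - 7*p + 10) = (p - 3)*(p - 2)*(p - 5)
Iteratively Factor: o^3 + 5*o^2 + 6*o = (o + 2)*(o^2 + 3*o) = (o + 2)*(o + 3)*(o)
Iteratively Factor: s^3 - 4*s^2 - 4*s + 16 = (s + 2)*(s^2 - 6*s + 8) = (s - 4)*(s + 2)*(s - 2)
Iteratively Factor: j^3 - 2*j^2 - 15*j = (j)*(j^2 - 2*j - 15) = j*(j - 5)*(j + 3)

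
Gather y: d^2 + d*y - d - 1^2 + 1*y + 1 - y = d^2 + d*y - d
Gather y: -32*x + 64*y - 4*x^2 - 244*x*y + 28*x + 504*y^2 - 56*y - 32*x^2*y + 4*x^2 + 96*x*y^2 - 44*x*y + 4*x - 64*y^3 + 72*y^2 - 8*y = -64*y^3 + y^2*(96*x + 576) + y*(-32*x^2 - 288*x)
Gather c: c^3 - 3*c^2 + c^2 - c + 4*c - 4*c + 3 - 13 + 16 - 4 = c^3 - 2*c^2 - c + 2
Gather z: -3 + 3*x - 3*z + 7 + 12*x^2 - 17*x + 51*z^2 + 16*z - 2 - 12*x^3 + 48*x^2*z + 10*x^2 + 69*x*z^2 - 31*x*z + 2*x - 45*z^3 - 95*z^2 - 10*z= -12*x^3 + 22*x^2 - 12*x - 45*z^3 + z^2*(69*x - 44) + z*(48*x^2 - 31*x + 3) + 2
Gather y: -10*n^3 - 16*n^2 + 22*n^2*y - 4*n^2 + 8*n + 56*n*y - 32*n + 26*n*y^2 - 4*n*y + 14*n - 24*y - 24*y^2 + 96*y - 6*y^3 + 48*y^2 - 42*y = -10*n^3 - 20*n^2 - 10*n - 6*y^3 + y^2*(26*n + 24) + y*(22*n^2 + 52*n + 30)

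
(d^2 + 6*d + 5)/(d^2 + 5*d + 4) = (d + 5)/(d + 4)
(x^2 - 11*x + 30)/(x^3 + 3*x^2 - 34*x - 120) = (x - 5)/(x^2 + 9*x + 20)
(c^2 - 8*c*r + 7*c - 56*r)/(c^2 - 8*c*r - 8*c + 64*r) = (c + 7)/(c - 8)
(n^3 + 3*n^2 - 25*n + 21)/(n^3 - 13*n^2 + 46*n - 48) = (n^2 + 6*n - 7)/(n^2 - 10*n + 16)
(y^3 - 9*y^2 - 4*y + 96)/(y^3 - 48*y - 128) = (y^2 - y - 12)/(y^2 + 8*y + 16)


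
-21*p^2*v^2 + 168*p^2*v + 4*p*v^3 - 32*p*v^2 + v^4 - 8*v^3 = v*(-3*p + v)*(7*p + v)*(v - 8)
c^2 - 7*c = c*(c - 7)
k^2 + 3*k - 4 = (k - 1)*(k + 4)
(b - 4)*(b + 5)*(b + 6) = b^3 + 7*b^2 - 14*b - 120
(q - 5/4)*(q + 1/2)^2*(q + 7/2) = q^4 + 13*q^3/4 - 15*q^2/8 - 61*q/16 - 35/32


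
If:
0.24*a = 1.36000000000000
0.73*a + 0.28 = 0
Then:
No Solution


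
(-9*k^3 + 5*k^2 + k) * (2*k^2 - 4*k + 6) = -18*k^5 + 46*k^4 - 72*k^3 + 26*k^2 + 6*k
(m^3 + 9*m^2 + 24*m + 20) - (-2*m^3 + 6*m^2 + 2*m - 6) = 3*m^3 + 3*m^2 + 22*m + 26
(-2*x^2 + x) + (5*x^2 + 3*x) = 3*x^2 + 4*x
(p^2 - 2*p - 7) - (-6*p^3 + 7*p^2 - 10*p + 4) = 6*p^3 - 6*p^2 + 8*p - 11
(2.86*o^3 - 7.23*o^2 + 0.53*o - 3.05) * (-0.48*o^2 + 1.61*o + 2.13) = -1.3728*o^5 + 8.075*o^4 - 5.8029*o^3 - 13.0826*o^2 - 3.7816*o - 6.4965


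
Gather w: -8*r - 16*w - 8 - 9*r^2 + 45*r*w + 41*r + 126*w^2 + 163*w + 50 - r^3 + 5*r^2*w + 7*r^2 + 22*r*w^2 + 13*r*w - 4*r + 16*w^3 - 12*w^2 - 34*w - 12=-r^3 - 2*r^2 + 29*r + 16*w^3 + w^2*(22*r + 114) + w*(5*r^2 + 58*r + 113) + 30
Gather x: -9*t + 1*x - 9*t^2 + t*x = -9*t^2 - 9*t + x*(t + 1)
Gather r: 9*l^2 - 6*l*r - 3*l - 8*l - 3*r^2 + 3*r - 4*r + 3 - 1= 9*l^2 - 11*l - 3*r^2 + r*(-6*l - 1) + 2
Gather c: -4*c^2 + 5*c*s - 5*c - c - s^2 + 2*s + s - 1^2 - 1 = -4*c^2 + c*(5*s - 6) - s^2 + 3*s - 2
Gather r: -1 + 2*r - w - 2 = 2*r - w - 3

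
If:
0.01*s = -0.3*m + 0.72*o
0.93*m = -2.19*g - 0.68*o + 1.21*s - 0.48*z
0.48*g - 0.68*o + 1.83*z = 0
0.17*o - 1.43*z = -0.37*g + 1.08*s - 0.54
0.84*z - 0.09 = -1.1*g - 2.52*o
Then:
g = 4.27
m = -3.24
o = -1.30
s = 3.88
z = -1.60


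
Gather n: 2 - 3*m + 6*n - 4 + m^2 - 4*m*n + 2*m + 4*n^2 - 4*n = m^2 - m + 4*n^2 + n*(2 - 4*m) - 2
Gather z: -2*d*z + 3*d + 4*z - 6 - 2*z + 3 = 3*d + z*(2 - 2*d) - 3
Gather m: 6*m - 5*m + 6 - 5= m + 1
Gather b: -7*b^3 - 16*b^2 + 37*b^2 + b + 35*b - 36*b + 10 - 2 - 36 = -7*b^3 + 21*b^2 - 28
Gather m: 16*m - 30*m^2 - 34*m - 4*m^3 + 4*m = -4*m^3 - 30*m^2 - 14*m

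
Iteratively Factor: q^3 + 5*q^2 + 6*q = (q + 2)*(q^2 + 3*q) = q*(q + 2)*(q + 3)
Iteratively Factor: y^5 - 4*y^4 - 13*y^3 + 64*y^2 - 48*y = (y)*(y^4 - 4*y^3 - 13*y^2 + 64*y - 48) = y*(y + 4)*(y^3 - 8*y^2 + 19*y - 12) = y*(y - 3)*(y + 4)*(y^2 - 5*y + 4) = y*(y - 4)*(y - 3)*(y + 4)*(y - 1)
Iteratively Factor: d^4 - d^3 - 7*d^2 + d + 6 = (d - 1)*(d^3 - 7*d - 6) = (d - 1)*(d + 2)*(d^2 - 2*d - 3) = (d - 3)*(d - 1)*(d + 2)*(d + 1)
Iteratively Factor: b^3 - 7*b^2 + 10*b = (b)*(b^2 - 7*b + 10) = b*(b - 5)*(b - 2)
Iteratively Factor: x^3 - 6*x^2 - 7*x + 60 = (x - 5)*(x^2 - x - 12) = (x - 5)*(x + 3)*(x - 4)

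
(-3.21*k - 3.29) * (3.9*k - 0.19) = -12.519*k^2 - 12.2211*k + 0.6251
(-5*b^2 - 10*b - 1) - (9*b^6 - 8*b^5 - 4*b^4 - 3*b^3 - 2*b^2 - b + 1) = -9*b^6 + 8*b^5 + 4*b^4 + 3*b^3 - 3*b^2 - 9*b - 2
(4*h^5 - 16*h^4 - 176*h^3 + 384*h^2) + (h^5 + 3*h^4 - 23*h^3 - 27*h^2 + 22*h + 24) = 5*h^5 - 13*h^4 - 199*h^3 + 357*h^2 + 22*h + 24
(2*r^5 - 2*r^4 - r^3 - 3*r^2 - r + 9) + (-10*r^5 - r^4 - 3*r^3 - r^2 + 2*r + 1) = -8*r^5 - 3*r^4 - 4*r^3 - 4*r^2 + r + 10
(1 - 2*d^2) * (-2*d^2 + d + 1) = 4*d^4 - 2*d^3 - 4*d^2 + d + 1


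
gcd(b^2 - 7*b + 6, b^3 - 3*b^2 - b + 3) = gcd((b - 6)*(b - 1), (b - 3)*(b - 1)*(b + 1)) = b - 1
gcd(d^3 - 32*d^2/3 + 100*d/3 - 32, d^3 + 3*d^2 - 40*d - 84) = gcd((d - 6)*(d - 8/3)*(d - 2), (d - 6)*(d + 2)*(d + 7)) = d - 6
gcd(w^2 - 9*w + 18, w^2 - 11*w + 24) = w - 3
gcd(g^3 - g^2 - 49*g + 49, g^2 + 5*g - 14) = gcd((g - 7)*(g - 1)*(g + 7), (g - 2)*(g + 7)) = g + 7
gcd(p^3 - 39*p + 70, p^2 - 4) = p - 2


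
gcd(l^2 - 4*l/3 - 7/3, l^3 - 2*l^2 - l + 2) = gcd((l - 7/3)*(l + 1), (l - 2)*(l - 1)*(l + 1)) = l + 1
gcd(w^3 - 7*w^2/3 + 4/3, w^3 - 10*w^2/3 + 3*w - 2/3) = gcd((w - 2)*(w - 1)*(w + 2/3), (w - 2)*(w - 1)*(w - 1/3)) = w^2 - 3*w + 2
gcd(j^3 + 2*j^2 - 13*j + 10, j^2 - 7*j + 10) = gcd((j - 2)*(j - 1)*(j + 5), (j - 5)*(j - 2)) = j - 2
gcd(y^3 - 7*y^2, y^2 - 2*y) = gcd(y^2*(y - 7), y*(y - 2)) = y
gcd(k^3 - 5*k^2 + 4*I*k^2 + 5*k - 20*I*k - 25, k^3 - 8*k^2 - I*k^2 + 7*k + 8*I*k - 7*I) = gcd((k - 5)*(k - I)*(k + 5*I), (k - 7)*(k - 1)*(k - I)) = k - I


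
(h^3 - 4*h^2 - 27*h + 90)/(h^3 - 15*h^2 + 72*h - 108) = (h + 5)/(h - 6)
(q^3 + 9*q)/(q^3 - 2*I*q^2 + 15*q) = (q - 3*I)/(q - 5*I)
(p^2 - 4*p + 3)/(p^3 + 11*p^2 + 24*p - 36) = (p - 3)/(p^2 + 12*p + 36)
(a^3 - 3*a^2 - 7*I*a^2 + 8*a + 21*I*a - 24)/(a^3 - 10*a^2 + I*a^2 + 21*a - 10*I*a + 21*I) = (a - 8*I)/(a - 7)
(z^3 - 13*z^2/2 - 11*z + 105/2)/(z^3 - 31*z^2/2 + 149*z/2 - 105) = (z + 3)/(z - 6)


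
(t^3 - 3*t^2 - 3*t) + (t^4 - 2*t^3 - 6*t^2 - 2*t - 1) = t^4 - t^3 - 9*t^2 - 5*t - 1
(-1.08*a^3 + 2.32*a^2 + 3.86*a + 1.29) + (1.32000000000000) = -1.08*a^3 + 2.32*a^2 + 3.86*a + 2.61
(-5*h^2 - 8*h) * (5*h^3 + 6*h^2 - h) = -25*h^5 - 70*h^4 - 43*h^3 + 8*h^2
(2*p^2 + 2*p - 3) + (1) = 2*p^2 + 2*p - 2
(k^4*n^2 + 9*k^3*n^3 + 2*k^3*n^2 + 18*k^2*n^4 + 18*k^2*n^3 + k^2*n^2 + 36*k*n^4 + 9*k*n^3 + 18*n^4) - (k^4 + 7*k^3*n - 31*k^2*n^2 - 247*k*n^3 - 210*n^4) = k^4*n^2 - k^4 + 9*k^3*n^3 + 2*k^3*n^2 - 7*k^3*n + 18*k^2*n^4 + 18*k^2*n^3 + 32*k^2*n^2 + 36*k*n^4 + 256*k*n^3 + 228*n^4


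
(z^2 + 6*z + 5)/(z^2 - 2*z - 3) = (z + 5)/(z - 3)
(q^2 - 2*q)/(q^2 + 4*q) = (q - 2)/(q + 4)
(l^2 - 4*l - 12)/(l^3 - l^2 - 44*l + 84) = (l + 2)/(l^2 + 5*l - 14)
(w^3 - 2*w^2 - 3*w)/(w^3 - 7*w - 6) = w/(w + 2)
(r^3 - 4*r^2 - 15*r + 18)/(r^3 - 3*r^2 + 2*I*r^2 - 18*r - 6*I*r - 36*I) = (r - 1)/(r + 2*I)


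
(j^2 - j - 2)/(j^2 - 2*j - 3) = (j - 2)/(j - 3)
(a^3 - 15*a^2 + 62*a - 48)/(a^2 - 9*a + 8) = a - 6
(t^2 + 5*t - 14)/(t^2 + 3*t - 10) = (t + 7)/(t + 5)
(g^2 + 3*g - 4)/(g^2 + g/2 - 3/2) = 2*(g + 4)/(2*g + 3)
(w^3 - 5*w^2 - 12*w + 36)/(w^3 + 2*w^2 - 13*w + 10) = (w^2 - 3*w - 18)/(w^2 + 4*w - 5)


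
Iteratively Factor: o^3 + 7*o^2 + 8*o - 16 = (o + 4)*(o^2 + 3*o - 4) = (o + 4)^2*(o - 1)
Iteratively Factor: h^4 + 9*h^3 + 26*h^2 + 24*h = (h + 3)*(h^3 + 6*h^2 + 8*h) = h*(h + 3)*(h^2 + 6*h + 8) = h*(h + 3)*(h + 4)*(h + 2)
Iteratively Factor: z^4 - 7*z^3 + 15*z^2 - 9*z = (z - 1)*(z^3 - 6*z^2 + 9*z) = (z - 3)*(z - 1)*(z^2 - 3*z) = z*(z - 3)*(z - 1)*(z - 3)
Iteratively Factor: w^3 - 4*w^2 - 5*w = (w - 5)*(w^2 + w) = w*(w - 5)*(w + 1)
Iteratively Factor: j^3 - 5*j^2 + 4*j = (j - 4)*(j^2 - j) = j*(j - 4)*(j - 1)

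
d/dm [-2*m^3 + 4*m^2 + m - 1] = -6*m^2 + 8*m + 1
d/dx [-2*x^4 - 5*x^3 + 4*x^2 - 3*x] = -8*x^3 - 15*x^2 + 8*x - 3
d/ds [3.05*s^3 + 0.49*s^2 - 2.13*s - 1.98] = 9.15*s^2 + 0.98*s - 2.13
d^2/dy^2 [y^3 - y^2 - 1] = 6*y - 2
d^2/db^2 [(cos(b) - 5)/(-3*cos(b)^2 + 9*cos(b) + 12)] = (-9*sin(b)^4*cos(b) + 17*sin(b)^4 - 141*sin(b)^2 - 47*cos(b)/4 - 75*cos(3*b)/4 + cos(5*b)/2 - 30)/(3*(sin(b)^2 + 3*cos(b) + 3)^3)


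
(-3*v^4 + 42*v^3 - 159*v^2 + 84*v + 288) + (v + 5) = -3*v^4 + 42*v^3 - 159*v^2 + 85*v + 293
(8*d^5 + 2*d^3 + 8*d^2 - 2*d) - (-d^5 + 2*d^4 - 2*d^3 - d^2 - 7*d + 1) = 9*d^5 - 2*d^4 + 4*d^3 + 9*d^2 + 5*d - 1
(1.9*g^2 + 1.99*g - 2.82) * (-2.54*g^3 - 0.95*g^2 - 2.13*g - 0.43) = -4.826*g^5 - 6.8596*g^4 + 1.2253*g^3 - 2.3767*g^2 + 5.1509*g + 1.2126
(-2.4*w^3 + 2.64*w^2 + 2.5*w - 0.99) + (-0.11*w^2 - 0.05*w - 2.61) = -2.4*w^3 + 2.53*w^2 + 2.45*w - 3.6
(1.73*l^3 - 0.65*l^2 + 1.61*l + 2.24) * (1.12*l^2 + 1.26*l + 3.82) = 1.9376*l^5 + 1.4518*l^4 + 7.5928*l^3 + 2.0544*l^2 + 8.9726*l + 8.5568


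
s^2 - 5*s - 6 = (s - 6)*(s + 1)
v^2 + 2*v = v*(v + 2)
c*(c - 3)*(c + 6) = c^3 + 3*c^2 - 18*c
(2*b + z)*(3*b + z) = 6*b^2 + 5*b*z + z^2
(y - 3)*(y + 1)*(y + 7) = y^3 + 5*y^2 - 17*y - 21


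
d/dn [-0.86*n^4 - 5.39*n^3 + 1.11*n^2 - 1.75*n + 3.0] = -3.44*n^3 - 16.17*n^2 + 2.22*n - 1.75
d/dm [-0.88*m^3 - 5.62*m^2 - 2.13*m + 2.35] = -2.64*m^2 - 11.24*m - 2.13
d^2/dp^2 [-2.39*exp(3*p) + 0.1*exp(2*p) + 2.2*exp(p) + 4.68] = (-21.51*exp(2*p) + 0.4*exp(p) + 2.2)*exp(p)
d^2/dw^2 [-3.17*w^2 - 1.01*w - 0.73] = -6.34000000000000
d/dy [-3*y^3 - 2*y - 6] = -9*y^2 - 2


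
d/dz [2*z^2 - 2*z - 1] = 4*z - 2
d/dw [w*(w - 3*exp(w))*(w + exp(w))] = -2*w^2*exp(w) + 3*w^2 - 6*w*exp(2*w) - 4*w*exp(w) - 3*exp(2*w)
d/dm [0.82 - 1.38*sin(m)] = -1.38*cos(m)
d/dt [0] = 0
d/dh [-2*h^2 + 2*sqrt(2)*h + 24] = -4*h + 2*sqrt(2)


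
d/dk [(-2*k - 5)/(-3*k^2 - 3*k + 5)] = (-6*k^2 - 30*k - 25)/(9*k^4 + 18*k^3 - 21*k^2 - 30*k + 25)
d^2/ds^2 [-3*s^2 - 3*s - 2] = -6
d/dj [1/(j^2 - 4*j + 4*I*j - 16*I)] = 2*(-j + 2 - 2*I)/(j^2 - 4*j + 4*I*j - 16*I)^2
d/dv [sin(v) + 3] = cos(v)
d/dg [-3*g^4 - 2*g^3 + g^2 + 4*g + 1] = -12*g^3 - 6*g^2 + 2*g + 4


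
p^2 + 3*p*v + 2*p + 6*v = (p + 2)*(p + 3*v)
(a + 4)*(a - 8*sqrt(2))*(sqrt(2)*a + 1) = sqrt(2)*a^3 - 15*a^2 + 4*sqrt(2)*a^2 - 60*a - 8*sqrt(2)*a - 32*sqrt(2)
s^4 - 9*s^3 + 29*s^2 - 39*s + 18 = (s - 3)^2*(s - 2)*(s - 1)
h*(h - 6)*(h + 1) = h^3 - 5*h^2 - 6*h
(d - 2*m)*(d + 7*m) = d^2 + 5*d*m - 14*m^2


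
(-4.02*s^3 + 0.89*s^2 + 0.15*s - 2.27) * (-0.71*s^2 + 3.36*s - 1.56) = 2.8542*s^5 - 14.1391*s^4 + 9.1551*s^3 + 0.7273*s^2 - 7.8612*s + 3.5412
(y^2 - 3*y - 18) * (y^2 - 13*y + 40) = y^4 - 16*y^3 + 61*y^2 + 114*y - 720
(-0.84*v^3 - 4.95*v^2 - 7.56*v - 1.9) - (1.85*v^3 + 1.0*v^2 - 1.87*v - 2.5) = -2.69*v^3 - 5.95*v^2 - 5.69*v + 0.6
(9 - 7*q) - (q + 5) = 4 - 8*q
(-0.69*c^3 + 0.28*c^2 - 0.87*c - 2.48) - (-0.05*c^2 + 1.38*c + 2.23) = -0.69*c^3 + 0.33*c^2 - 2.25*c - 4.71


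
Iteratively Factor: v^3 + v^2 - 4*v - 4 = (v - 2)*(v^2 + 3*v + 2) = (v - 2)*(v + 1)*(v + 2)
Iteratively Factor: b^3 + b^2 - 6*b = (b)*(b^2 + b - 6) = b*(b - 2)*(b + 3)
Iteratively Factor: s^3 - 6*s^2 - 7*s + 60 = (s - 4)*(s^2 - 2*s - 15) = (s - 5)*(s - 4)*(s + 3)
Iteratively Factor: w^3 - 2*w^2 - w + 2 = (w - 1)*(w^2 - w - 2) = (w - 1)*(w + 1)*(w - 2)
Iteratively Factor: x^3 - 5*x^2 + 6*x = (x - 3)*(x^2 - 2*x) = (x - 3)*(x - 2)*(x)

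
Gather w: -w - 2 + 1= -w - 1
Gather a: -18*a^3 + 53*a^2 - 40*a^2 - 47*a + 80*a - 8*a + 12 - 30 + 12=-18*a^3 + 13*a^2 + 25*a - 6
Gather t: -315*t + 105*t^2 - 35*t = 105*t^2 - 350*t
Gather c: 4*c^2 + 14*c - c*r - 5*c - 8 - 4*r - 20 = 4*c^2 + c*(9 - r) - 4*r - 28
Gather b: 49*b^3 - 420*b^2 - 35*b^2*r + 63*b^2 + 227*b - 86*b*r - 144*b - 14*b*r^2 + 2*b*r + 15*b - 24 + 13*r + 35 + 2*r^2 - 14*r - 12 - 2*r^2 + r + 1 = 49*b^3 + b^2*(-35*r - 357) + b*(-14*r^2 - 84*r + 98)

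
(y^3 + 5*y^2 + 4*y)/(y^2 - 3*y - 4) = y*(y + 4)/(y - 4)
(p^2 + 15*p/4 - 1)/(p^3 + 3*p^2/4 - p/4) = (p + 4)/(p*(p + 1))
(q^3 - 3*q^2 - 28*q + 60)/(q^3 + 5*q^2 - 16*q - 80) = (q^2 - 8*q + 12)/(q^2 - 16)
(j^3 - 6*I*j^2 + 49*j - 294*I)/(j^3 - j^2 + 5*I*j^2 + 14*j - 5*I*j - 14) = (j^2 - 13*I*j - 42)/(j^2 - j*(1 + 2*I) + 2*I)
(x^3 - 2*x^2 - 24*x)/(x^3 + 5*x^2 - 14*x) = (x^2 - 2*x - 24)/(x^2 + 5*x - 14)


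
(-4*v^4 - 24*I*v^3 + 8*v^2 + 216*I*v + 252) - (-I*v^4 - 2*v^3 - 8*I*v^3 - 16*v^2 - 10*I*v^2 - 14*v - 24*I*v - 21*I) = -4*v^4 + I*v^4 + 2*v^3 - 16*I*v^3 + 24*v^2 + 10*I*v^2 + 14*v + 240*I*v + 252 + 21*I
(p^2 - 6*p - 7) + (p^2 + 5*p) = 2*p^2 - p - 7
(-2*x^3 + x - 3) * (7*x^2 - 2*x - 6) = -14*x^5 + 4*x^4 + 19*x^3 - 23*x^2 + 18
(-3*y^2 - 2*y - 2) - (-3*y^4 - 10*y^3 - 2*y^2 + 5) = 3*y^4 + 10*y^3 - y^2 - 2*y - 7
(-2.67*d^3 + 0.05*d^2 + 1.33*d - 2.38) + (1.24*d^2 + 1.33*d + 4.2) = -2.67*d^3 + 1.29*d^2 + 2.66*d + 1.82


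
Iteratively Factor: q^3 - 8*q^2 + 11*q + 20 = (q + 1)*(q^2 - 9*q + 20) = (q - 5)*(q + 1)*(q - 4)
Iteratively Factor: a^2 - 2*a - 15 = (a + 3)*(a - 5)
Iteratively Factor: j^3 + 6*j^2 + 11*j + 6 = (j + 2)*(j^2 + 4*j + 3) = (j + 1)*(j + 2)*(j + 3)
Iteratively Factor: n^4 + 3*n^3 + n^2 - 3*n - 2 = (n + 2)*(n^3 + n^2 - n - 1) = (n + 1)*(n + 2)*(n^2 - 1) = (n + 1)^2*(n + 2)*(n - 1)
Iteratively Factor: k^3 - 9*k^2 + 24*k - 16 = (k - 4)*(k^2 - 5*k + 4) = (k - 4)^2*(k - 1)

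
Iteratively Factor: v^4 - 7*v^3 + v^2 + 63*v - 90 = (v - 2)*(v^3 - 5*v^2 - 9*v + 45) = (v - 5)*(v - 2)*(v^2 - 9) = (v - 5)*(v - 2)*(v + 3)*(v - 3)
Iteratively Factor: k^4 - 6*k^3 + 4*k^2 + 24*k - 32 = (k - 2)*(k^3 - 4*k^2 - 4*k + 16) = (k - 2)*(k + 2)*(k^2 - 6*k + 8) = (k - 4)*(k - 2)*(k + 2)*(k - 2)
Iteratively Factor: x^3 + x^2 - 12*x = (x + 4)*(x^2 - 3*x) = x*(x + 4)*(x - 3)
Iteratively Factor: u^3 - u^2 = (u)*(u^2 - u) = u*(u - 1)*(u)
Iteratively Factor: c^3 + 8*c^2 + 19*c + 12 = (c + 1)*(c^2 + 7*c + 12) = (c + 1)*(c + 3)*(c + 4)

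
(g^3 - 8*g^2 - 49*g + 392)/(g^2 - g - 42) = (g^2 - g - 56)/(g + 6)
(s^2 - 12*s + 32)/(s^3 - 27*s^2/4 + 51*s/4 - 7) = 4*(s - 8)/(4*s^2 - 11*s + 7)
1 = 1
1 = 1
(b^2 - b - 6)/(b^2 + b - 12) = (b + 2)/(b + 4)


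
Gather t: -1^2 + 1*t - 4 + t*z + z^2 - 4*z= t*(z + 1) + z^2 - 4*z - 5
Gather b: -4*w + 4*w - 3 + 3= 0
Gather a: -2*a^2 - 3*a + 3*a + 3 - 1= 2 - 2*a^2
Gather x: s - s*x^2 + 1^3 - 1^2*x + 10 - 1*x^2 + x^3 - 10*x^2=s + x^3 + x^2*(-s - 11) - x + 11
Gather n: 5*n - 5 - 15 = 5*n - 20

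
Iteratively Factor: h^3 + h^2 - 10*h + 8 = (h - 1)*(h^2 + 2*h - 8) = (h - 1)*(h + 4)*(h - 2)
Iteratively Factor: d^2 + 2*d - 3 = (d + 3)*(d - 1)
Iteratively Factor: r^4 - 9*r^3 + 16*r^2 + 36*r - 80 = (r - 2)*(r^3 - 7*r^2 + 2*r + 40) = (r - 2)*(r + 2)*(r^2 - 9*r + 20) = (r - 5)*(r - 2)*(r + 2)*(r - 4)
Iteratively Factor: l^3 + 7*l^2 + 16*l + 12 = (l + 2)*(l^2 + 5*l + 6) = (l + 2)^2*(l + 3)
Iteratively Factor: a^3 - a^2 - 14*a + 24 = (a - 2)*(a^2 + a - 12) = (a - 2)*(a + 4)*(a - 3)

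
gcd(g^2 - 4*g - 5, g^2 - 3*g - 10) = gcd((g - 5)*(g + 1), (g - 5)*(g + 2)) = g - 5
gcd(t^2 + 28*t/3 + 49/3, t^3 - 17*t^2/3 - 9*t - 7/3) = 1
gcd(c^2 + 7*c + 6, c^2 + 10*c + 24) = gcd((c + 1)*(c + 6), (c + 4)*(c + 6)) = c + 6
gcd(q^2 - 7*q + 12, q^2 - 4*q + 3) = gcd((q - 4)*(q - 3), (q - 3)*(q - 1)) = q - 3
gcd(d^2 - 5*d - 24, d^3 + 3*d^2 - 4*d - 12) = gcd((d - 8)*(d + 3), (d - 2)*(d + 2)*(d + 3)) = d + 3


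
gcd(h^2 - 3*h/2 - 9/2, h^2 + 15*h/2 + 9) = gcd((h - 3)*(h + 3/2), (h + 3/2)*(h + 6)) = h + 3/2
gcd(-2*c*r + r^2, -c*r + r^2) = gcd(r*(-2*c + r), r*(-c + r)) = r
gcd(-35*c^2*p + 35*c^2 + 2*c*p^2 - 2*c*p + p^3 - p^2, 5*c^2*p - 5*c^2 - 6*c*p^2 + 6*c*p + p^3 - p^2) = -5*c*p + 5*c + p^2 - p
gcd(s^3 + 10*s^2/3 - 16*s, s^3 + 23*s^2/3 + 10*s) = s^2 + 6*s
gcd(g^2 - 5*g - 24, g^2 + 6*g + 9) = g + 3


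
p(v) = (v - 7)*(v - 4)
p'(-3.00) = -17.00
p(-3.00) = 70.00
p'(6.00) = 1.00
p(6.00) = -2.00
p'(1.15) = -8.70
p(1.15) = 16.67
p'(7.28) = 3.56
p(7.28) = 0.92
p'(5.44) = -0.12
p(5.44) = -2.25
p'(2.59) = -5.82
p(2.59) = 6.22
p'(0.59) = -9.82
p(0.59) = 21.86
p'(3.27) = -4.46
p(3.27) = 2.72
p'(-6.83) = -24.66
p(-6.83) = 149.78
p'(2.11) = -6.78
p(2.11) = 9.24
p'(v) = 2*v - 11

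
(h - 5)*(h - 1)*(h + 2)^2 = h^4 - 2*h^3 - 15*h^2 - 4*h + 20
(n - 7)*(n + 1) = n^2 - 6*n - 7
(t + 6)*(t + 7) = t^2 + 13*t + 42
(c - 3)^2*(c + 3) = c^3 - 3*c^2 - 9*c + 27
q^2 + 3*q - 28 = (q - 4)*(q + 7)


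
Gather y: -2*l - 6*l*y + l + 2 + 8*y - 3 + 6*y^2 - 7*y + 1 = -l + 6*y^2 + y*(1 - 6*l)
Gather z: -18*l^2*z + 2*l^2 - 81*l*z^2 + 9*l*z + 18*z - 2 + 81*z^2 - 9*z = 2*l^2 + z^2*(81 - 81*l) + z*(-18*l^2 + 9*l + 9) - 2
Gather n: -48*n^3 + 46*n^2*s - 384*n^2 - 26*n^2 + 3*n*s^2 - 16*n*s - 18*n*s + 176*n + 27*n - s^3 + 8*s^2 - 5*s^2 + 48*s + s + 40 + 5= -48*n^3 + n^2*(46*s - 410) + n*(3*s^2 - 34*s + 203) - s^3 + 3*s^2 + 49*s + 45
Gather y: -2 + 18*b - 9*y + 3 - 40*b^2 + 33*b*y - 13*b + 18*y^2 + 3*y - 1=-40*b^2 + 5*b + 18*y^2 + y*(33*b - 6)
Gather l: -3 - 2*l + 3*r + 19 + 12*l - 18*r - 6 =10*l - 15*r + 10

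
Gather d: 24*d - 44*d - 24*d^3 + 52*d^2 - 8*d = -24*d^3 + 52*d^2 - 28*d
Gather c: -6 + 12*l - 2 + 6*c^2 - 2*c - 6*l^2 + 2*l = 6*c^2 - 2*c - 6*l^2 + 14*l - 8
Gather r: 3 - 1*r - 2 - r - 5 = -2*r - 4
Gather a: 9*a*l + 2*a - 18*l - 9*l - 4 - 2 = a*(9*l + 2) - 27*l - 6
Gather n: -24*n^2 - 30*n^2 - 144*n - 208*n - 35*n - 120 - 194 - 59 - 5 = -54*n^2 - 387*n - 378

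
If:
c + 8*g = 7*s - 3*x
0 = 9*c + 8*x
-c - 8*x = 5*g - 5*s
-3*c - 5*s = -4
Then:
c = -32/393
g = 1412/1965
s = 556/655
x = 12/131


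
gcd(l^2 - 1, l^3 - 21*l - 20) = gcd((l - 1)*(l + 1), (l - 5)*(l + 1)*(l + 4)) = l + 1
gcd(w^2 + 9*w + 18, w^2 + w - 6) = w + 3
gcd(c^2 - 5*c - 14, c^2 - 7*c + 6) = 1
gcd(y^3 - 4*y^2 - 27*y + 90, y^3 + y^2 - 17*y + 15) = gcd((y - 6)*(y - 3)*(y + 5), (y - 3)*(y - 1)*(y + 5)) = y^2 + 2*y - 15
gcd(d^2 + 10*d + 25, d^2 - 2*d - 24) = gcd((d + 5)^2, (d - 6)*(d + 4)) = 1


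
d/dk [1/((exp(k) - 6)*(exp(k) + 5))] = (1 - 2*exp(k))*exp(k)/(exp(4*k) - 2*exp(3*k) - 59*exp(2*k) + 60*exp(k) + 900)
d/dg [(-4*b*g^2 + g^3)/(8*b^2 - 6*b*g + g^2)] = g*(-4*b + g)/(4*b^2 - 4*b*g + g^2)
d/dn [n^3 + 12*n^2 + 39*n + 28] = 3*n^2 + 24*n + 39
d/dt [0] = 0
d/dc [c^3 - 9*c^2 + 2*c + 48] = 3*c^2 - 18*c + 2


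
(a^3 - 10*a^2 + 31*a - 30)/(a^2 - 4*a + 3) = (a^2 - 7*a + 10)/(a - 1)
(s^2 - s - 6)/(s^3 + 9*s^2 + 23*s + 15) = (s^2 - s - 6)/(s^3 + 9*s^2 + 23*s + 15)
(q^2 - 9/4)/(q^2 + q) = (q^2 - 9/4)/(q*(q + 1))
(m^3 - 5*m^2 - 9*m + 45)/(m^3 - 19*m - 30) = (m - 3)/(m + 2)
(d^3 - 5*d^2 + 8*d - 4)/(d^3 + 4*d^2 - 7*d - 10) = (d^2 - 3*d + 2)/(d^2 + 6*d + 5)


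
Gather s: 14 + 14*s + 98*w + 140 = 14*s + 98*w + 154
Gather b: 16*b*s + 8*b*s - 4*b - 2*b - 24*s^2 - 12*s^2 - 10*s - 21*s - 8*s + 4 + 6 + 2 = b*(24*s - 6) - 36*s^2 - 39*s + 12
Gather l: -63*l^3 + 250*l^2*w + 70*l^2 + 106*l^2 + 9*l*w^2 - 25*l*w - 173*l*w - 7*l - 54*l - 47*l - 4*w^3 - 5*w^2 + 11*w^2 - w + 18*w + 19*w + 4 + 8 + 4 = -63*l^3 + l^2*(250*w + 176) + l*(9*w^2 - 198*w - 108) - 4*w^3 + 6*w^2 + 36*w + 16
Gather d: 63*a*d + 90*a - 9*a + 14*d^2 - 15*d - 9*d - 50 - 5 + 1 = 81*a + 14*d^2 + d*(63*a - 24) - 54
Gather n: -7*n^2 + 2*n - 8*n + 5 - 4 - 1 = -7*n^2 - 6*n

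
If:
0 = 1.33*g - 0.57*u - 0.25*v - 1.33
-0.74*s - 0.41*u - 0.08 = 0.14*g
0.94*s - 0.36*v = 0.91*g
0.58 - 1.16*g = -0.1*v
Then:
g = 0.49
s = 0.43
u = -1.14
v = -0.11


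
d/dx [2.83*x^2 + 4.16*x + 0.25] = 5.66*x + 4.16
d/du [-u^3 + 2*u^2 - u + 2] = -3*u^2 + 4*u - 1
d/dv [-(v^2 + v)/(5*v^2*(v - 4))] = (v^2 + 2*v - 4)/(5*v^2*(v^2 - 8*v + 16))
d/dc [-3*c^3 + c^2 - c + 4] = -9*c^2 + 2*c - 1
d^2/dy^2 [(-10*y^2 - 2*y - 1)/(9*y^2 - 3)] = 2*(-18*y^3 - 117*y^2 - 18*y - 13)/(3*(27*y^6 - 27*y^4 + 9*y^2 - 1))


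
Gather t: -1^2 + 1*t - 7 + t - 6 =2*t - 14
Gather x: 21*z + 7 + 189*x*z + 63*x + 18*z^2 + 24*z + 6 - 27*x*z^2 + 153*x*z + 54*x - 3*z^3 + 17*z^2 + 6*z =x*(-27*z^2 + 342*z + 117) - 3*z^3 + 35*z^2 + 51*z + 13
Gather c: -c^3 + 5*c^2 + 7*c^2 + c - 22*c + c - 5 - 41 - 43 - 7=-c^3 + 12*c^2 - 20*c - 96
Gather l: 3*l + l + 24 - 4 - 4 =4*l + 16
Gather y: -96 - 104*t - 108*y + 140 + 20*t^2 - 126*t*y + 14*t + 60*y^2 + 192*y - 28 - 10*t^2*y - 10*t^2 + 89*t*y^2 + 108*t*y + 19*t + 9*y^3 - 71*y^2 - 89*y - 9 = 10*t^2 - 71*t + 9*y^3 + y^2*(89*t - 11) + y*(-10*t^2 - 18*t - 5) + 7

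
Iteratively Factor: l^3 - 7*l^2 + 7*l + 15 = (l - 3)*(l^2 - 4*l - 5) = (l - 5)*(l - 3)*(l + 1)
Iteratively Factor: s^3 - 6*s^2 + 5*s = (s - 5)*(s^2 - s) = s*(s - 5)*(s - 1)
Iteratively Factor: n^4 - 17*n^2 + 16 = (n + 4)*(n^3 - 4*n^2 - n + 4) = (n - 4)*(n + 4)*(n^2 - 1) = (n - 4)*(n - 1)*(n + 4)*(n + 1)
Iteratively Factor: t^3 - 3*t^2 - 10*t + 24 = (t - 4)*(t^2 + t - 6) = (t - 4)*(t + 3)*(t - 2)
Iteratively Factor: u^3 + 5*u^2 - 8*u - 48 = (u - 3)*(u^2 + 8*u + 16) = (u - 3)*(u + 4)*(u + 4)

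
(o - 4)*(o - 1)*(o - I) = o^3 - 5*o^2 - I*o^2 + 4*o + 5*I*o - 4*I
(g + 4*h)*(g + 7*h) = g^2 + 11*g*h + 28*h^2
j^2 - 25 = (j - 5)*(j + 5)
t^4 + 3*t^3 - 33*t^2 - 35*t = t*(t - 5)*(t + 1)*(t + 7)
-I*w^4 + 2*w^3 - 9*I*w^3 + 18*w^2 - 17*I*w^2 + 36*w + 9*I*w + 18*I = (w + 3)*(w + 6)*(w + I)*(-I*w + 1)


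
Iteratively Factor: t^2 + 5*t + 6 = (t + 3)*(t + 2)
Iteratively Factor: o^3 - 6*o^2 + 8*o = (o)*(o^2 - 6*o + 8) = o*(o - 2)*(o - 4)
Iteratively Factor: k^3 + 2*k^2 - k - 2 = (k - 1)*(k^2 + 3*k + 2) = (k - 1)*(k + 2)*(k + 1)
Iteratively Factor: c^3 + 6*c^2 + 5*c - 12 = (c + 3)*(c^2 + 3*c - 4) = (c + 3)*(c + 4)*(c - 1)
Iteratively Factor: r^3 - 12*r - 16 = (r - 4)*(r^2 + 4*r + 4) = (r - 4)*(r + 2)*(r + 2)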